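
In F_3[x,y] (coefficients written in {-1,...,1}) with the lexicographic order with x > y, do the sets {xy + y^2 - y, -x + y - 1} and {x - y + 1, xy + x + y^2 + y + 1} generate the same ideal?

For a fixed monomial order, each ideal has a unique reduced Gröbner basis; comparing bases decides equality.
Buchberger on the first generating set:
f_1 = xy + y^2 - y, LT = xy.
f_2 = -x + y - 1, LT = x.

S(f_1,f_2): lcm = xy. S = -y^2 + y.
  reduce S modulo (f_1, f_2):
  remainder -y^2 + y ≠ 0; add g_3 = -y^2 + y to the basis.

The other S-polynomials (S(f_1,g_3), S(f_2,g_3)) all reduce to 0 modulo the current basis, so we have a Gröbner basis.
Inter-reduce: drop elements whose leading term is divisible by another's, tail-reduce, and make monic.
Reduced Gröbner basis: {x - y + 1, y^2 - y}.

Buchberger on the second generating set:
h_1 = x - y + 1, LT = x.
h_2 = xy + x + y^2 + y + 1, LT = xy.

S(h_1,h_2): lcm = xy. S = -x + y^2 - 1.
  reduce S modulo (h_1, h_2):
  remainder y^2 - y ≠ 0; add k_3 = y^2 - y to the basis.

The other S-polynomials (S(h_1,k_3), S(h_2,k_3)) all reduce to 0 modulo the current basis, so we have a Gröbner basis.
Inter-reduce: drop elements whose leading term is divisible by another's, tail-reduce, and make monic.
Reduced Gröbner basis: {x - y + 1, y^2 - y}.

These coincide, so the ideals are equal.

Yes, the ideals are equal.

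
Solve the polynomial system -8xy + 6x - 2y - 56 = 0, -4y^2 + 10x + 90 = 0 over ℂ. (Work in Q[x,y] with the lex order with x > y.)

Compute a lex Gröbner basis by Buchberger's algorithm.
f_1 = -8xy + 6x - 2y - 56, LT = xy.
f_2 = 10x - 4y^2 + 90, LT = x.

S(f_1,f_2): lcm = xy. S = -3/4x + 2/5y^3 - 35/4y + 7.
  leading term x: subtract (-3/40)·f_2 from -3/4x + 2/5y^3 - 35/4y + 7 → 2/5y^3 - 3/10y^2 - 35/4y + 55/4
  leading term y^3: no divisor's leading term divides it; move 2/5y^3 to the remainder.
  leading term y^2: no divisor's leading term divides it; move -3/10y^2 to the remainder.
  leading term y: no divisor's leading term divides it; move -35/4y to the remainder.
  leading term 1: no divisor's leading term divides it; move 55/4 to the remainder.
  remainder 2/5y^3 - 3/10y^2 - 35/4y + 55/4 ≠ 0; add h_3 = 2/5y^3 - 3/10y^2 - 35/4y + 55/4 to the basis.

The other S-polynomials (S(f_1,h_3), S(f_2,h_3)) all reduce to 0 modulo the current basis, so we have a Gröbner basis.
Inter-reduce: drop elements whose leading term is divisible by another's, tail-reduce, and make monic.
Reduced Gröbner basis: {x - 2/5y^2 + 9, y^3 - 3/4y^2 - 175/8y + 275/8}.

A lex Gröbner basis eliminates variables successively. Here y^3 - 3/4y^2 - 175/8y + 275/8 depends only on y, with roots {-5, 23/8 - sqrt(89)/8, sqrt(89)/8 + 23/8}; lifting each root through the earlier basis elements recovers the full solutions.
  y = -5: the earlier basis element becomes x - 1 = 0, giving x = 1 — point (1, -5).
  y = 23/8 - sqrt(89)/8: the earlier basis element becomes x + 23*sqrt(89)/80 + 411/80 = 0, giving x = -411/80 - 23*sqrt(89)/80 — point (-411/80 - 23*sqrt(89)/80, 23/8 - sqrt(89)/8).
  y = sqrt(89)/8 + 23/8: the earlier basis element becomes x - 23*sqrt(89)/80 + 411/80 = 0, giving x = -411/80 + 23*sqrt(89)/80 — point (-411/80 + 23*sqrt(89)/80, sqrt(89)/8 + 23/8).
Check: every point annihilates each of the original generators.

{(1, -5), (-411/80 - 23*sqrt(89)/80, 23/8 - sqrt(89)/8), (-411/80 + 23*sqrt(89)/80, sqrt(89)/8 + 23/8)}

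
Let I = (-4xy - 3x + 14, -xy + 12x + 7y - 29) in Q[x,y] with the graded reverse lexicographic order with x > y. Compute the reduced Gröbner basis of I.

G = {y^{2} - \tfrac{109}{28}y + \tfrac{81}{28}, x + \tfrac{28}{51}y - \tfrac{130}{51}}

f_1 = -4xy - 3x + 14, LT = xy.
f_2 = -xy + 12x + 7y - 29, LT = xy.

S(f_1,f_2): lcm = xy. S = \tfrac{51}{4}x + 7y - \tfrac{65}{2}.
  reduce S modulo (f_1, f_2):
  remainder \tfrac{51}{4}x + 7y - \tfrac{65}{2} ≠ 0; add g_3 = \tfrac{51}{4}x + 7y - \tfrac{65}{2} to the basis.

S(f_1,g_3): lcm = xy. S = -\tfrac{28}{51}y^{2} + \tfrac{3}{4}x + \tfrac{130}{51}y - \tfrac{7}{2}.
  reduce S modulo (f_1, f_2, g_3):
  remainder -\tfrac{28}{51}y^{2} + \tfrac{109}{51}y - \tfrac{27}{17} ≠ 0; add g_4 = -\tfrac{28}{51}y^{2} + \tfrac{109}{51}y - \tfrac{27}{17} to the basis.

The other S-polynomials (S(f_2,g_3), S(f_1,g_4), S(f_2,g_4), S(g_3,g_4)) all reduce to 0 modulo the current basis, so we have a Gröbner basis.
Inter-reduce: drop elements whose leading term is divisible by another's, tail-reduce, and make monic.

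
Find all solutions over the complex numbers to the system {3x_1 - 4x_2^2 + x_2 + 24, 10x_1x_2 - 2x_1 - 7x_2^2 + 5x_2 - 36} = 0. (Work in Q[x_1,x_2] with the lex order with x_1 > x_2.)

{(3, 3), (-13429/2400 + 91*sqrt(3361)/2400, -81/80 - sqrt(3361)/80), (-13429/2400 - 91*sqrt(3361)/2400, -81/80 + sqrt(3361)/80)}

Compute a lex Gröbner basis by Buchberger's algorithm.
f_1 = 3x_1 - 4x_2^2 + x_2 + 24, LT = x_1.
f_2 = 10x_1x_2 - 2x_1 - 7x_2^2 + 5x_2 - 36, LT = x_1x_2.

S(f_1,f_2): lcm = x_1x_2. S = 1/5x_1 - 4/3x_2^3 + 31/30x_2^2 + 15/2x_2 + 18/5.
  leading term x_1: subtract (1/15)·f_1 from 1/5x_1 - 4/3x_2^3 + 31/30x_2^2 + 15/2x_2 + 18/5 → -4/3x_2^3 + 13/10x_2^2 + 223/30x_2 + 2
  leading term x_2^3: no divisor's leading term divides it; move -4/3x_2^3 to the remainder.
  leading term x_2^2: no divisor's leading term divides it; move 13/10x_2^2 to the remainder.
  leading term x_2: no divisor's leading term divides it; move 223/30x_2 to the remainder.
  leading term 1: no divisor's leading term divides it; move 2 to the remainder.
  remainder -4/3x_2^3 + 13/10x_2^2 + 223/30x_2 + 2 ≠ 0; add h_3 = -4/3x_2^3 + 13/10x_2^2 + 223/30x_2 + 2 to the basis.

S(f_1,h_3): leading monomials are coprime, so the S-polynomial reduces to 0 (Buchberger's first criterion).
S(f_2,h_3): lcm = x_1x_2^3. S = 31/40x_1x_2^2 + 223/40x_1x_2 + 3/2x_1 - 7/10x_2^4 + 1/2x_2^3 - 18/5x_2^2.
  leading term x_1x_2^2: subtract (31/120x_2^2)·f_1 from 31/40x_1x_2^2 + 223/40x_1x_2 + 3/2x_1 - 7/10x_2^4 + 1/2x_2^3 - 18/5x_2^2 → 223/40x_1x_2 + 3/2x_1 + 1/3x_2^4 + 29/120x_2^3 - 49/5x_2^2
  leading term x_1x_2: subtract (223/120x_2)·f_1 from 223/40x_1x_2 + 3/2x_1 + 1/3x_2^4 + 29/120x_2^3 - 49/5x_2^2 → 3/2x_1 + 1/3x_2^4 + 307/40x_2^3 - 1399/120x_2^2 - 223/5x_2
  leading term x_1: subtract (1/2)·f_1 from 3/2x_1 + 1/3x_2^4 + 307/40x_2^3 - 1399/120x_2^2 - 223/5x_2 → 1/3x_2^4 + 307/40x_2^3 - 1159/120x_2^2 - 451/10x_2 - 12
  leading term x_2^4: subtract (-1/4x_2)·h_3 from 1/3x_2^4 + 307/40x_2^3 - 1159/120x_2^2 - 451/10x_2 - 12 → 8x_2^3 - 39/5x_2^2 - 223/5x_2 - 12
  leading term x_2^3: subtract (-6)·h_3 from 8x_2^3 - 39/5x_2^2 - 223/5x_2 - 12 → 0
  remainder 0.

Every S-polynomial of the final basis reduces to 0, so we have a Gröbner basis.
Inter-reduce: drop elements whose leading term is divisible by another's, tail-reduce, and make monic.
Reduced Gröbner basis: {x_1 - 4/3x_2^2 + 1/3x_2 + 8, x_2^3 - 39/40x_2^2 - 223/40x_2 - 3/2}.

From the last basis element, x_2^3 - 39/40x_2^2 - 223/40x_2 - 3/2 = 0, so x_2 takes values in {3, -81/80 - sqrt(3361)/80, -81/80 + sqrt(3361)/80}. Each choice, substituted upward through the basis, yields the corresponding point(s) of the solution set.
  x_2 = 3: the earlier basis element becomes x_1 - 3 = 0, giving x_1 = 3 — point (3, 3).
  x_2 = -81/80 - sqrt(3361)/80: the earlier basis element becomes x_1 - 91*sqrt(3361)/2400 + 13429/2400 = 0, giving x_1 = -13429/2400 + 91*sqrt(3361)/2400 — point (-13429/2400 + 91*sqrt(3361)/2400, -81/80 - sqrt(3361)/80).
  x_2 = -81/80 + sqrt(3361)/80: the earlier basis element becomes x_1 + 91*sqrt(3361)/2400 + 13429/2400 = 0, giving x_1 = -13429/2400 - 91*sqrt(3361)/2400 — point (-13429/2400 - 91*sqrt(3361)/2400, -81/80 + sqrt(3361)/80).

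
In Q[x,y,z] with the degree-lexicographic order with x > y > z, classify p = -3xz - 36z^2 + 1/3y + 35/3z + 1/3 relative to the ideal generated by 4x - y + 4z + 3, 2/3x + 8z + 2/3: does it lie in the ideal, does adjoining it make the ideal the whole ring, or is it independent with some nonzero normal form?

-3xz - 36z^2 + 1/3y + 35/3z + 1/3 lies in I (it reduces to 0).

First compute the reduced Gröbner basis of I by Buchberger's algorithm.
f_1 = 4x - y + 4z + 3, LT = x.
f_2 = 2/3x + 8z + 2/3, LT = x.

S(f_1,f_2): lcm = x. S = -1/4y - 11z - 1/4.
  leading term y: no divisor's leading term divides it; move -1/4y to the remainder.
  leading term z: no divisor's leading term divides it; move -11z to the remainder.
  leading term 1: no divisor's leading term divides it; move -1/4 to the remainder.
  remainder -1/4y - 11z - 1/4 ≠ 0; add h_3 = -1/4y - 11z - 1/4 to the basis.

The other S-polynomials (S(f_1,h_3), S(f_2,h_3)) all reduce to 0 modulo the current basis, so we have a Gröbner basis.
Inter-reduce: drop elements whose leading term is divisible by another's, tail-reduce, and make monic.
Reduced Gröbner basis: {x + 12z + 1, y + 44z + 1}.
Label its elements g_1 = x + 12z + 1, g_2 = y + 44z + 1.

Reduce p = -3xz - 36z^2 + 1/3y + 35/3z + 1/3 modulo G:
  leading term xz: subtract (-3z)·g_1 from -3xz - 36z^2 + 1/3y + 35/3z + 1/3 → 1/3y + 44/3z + 1/3
  leading term y: subtract (1/3)·g_2 from 1/3y + 44/3z + 1/3 → 0
  normal form = 0.
Since the normal form is 0, p ∈ I.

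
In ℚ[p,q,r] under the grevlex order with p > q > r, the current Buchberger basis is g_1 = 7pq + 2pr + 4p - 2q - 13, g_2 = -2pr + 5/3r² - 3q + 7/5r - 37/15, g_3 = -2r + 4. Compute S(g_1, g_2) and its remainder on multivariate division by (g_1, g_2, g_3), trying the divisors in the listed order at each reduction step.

S(g_1, g_2) = 2/7pr² + ⅚qr² - 3/2q² + 4/7pr + 29/70qr - 37/30q - 13/7r; remainder on division = -3/2q² + 17/14q + 2/7.

lcm(LM(g_1), LM(g_2)) = pqr.
S = (lcm/LT(g_1))·g_1 − (lcm/LT(g_2))·g_2 = 2/7pr² + ⅚qr² - 3/2q² + 4/7pr + 29/70qr - 37/30q - 13/7r.
Reduce S modulo (g_1, g_2, g_3) in that order:
  leading term pr²: subtract (-1/7r)·g_2 from 2/7pr² + ⅚qr² - 3/2q² + 4/7pr + 29/70qr - 37/30q - 13/7r → ⅚qr² + 5/21r³ - 3/2q² + 4/7pr - 1/70qr + ⅕r² - 37/30q - 232/105r
  leading term qr²: subtract (-5/12qr)·g_3 from ⅚qr² + 5/21r³ - 3/2q² + 4/7pr - 1/70qr + ⅕r² - 37/30q - 232/105r → 5/21r³ - 3/2q² + 4/7pr + 347/210qr + ⅕r² - 37/30q - 232/105r
  leading term r³: subtract (-5/42r²)·g_3 from 5/21r³ - 3/2q² + 4/7pr + 347/210qr + ⅕r² - 37/30q - 232/105r → -3/2q² + 4/7pr + 347/210qr + 71/105r² - 37/30q - 232/105r
  leading term q²: no divisor's leading term divides it; move -3/2q² to the remainder.
  leading term pr: subtract (-2/7)·g_2 from 4/7pr + 347/210qr + 71/105r² - 37/30q - 232/105r → 347/210qr + 121/105r² - 439/210q - 38/21r - 74/105
  leading term qr: subtract (-347/420q)·g_3 from 347/210qr + 121/105r² - 439/210q - 38/21r - 74/105 → 121/105r² + 17/14q - 38/21r - 74/105
  leading term r²: subtract (-121/210r)·g_3 from 121/105r² + 17/14q - 38/21r - 74/105 → 17/14q + 52/105r - 74/105
  leading term q: no divisor's leading term divides it; move 17/14q to the remainder.
  leading term r: subtract (-26/105)·g_3 from 52/105r - 74/105 → 2/7
  leading term 1: no divisor's leading term divides it; move 2/7 to the remainder.
The remainder -3/2q² + 17/14q + 2/7 is nonzero, so it would be added as the next basis element.
This is the inner loop of Buchberger's algorithm — each nonzero remainder becomes a new basis element.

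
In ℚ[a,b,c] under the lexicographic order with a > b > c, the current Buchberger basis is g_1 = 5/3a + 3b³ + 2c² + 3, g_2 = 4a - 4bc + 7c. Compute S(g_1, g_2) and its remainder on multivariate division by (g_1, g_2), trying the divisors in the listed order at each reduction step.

S(g_1, g_2) = 9/5b³ + bc + 6/5c² - 7/4c + 9/5; remainder on division = 9/5b³ + bc + 6/5c² - 7/4c + 9/5.

lcm(LM(g_1), LM(g_2)) = a.
S = (lcm/LT(g_1))·g_1 − (lcm/LT(g_2))·g_2 = 9/5b³ + bc + 6/5c² - 7/4c + 9/5.
Reduce S modulo (g_1, g_2) in that order:
  leading term b³: no divisor's leading term divides it; move 9/5b³ to the remainder.
  leading term bc: no divisor's leading term divides it; move bc to the remainder.
  leading term c²: no divisor's leading term divides it; move 6/5c² to the remainder.
  leading term c: no divisor's leading term divides it; move -7/4c to the remainder.
  leading term 1: no divisor's leading term divides it; move 9/5 to the remainder.
The remainder 9/5b³ + bc + 6/5c² - 7/4c + 9/5 is nonzero, so it would be added as the next basis element.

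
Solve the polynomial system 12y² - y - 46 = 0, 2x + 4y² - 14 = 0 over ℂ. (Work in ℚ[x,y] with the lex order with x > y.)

Compute a lex Gröbner basis by Buchberger's algorithm.
f_1 = 12y² - y - 46, LT = y².
f_2 = 2x + 4y² - 14, LT = x.

The S-polynomials (S(f_1,f_2)) all reduce to 0 modulo the current basis, so we have a Gröbner basis.
Inter-reduce: drop elements whose leading term is divisible by another's, tail-reduce, and make monic.
Reduced Gröbner basis: {x + ⅙y + ⅔, y² - 1/12y - 23/6}.

From the last basis element, y² - 1/12y - 23/6 = 0, so y takes values in {-23/12, 2}. Each choice, substituted upward through the basis, yields the corresponding point(s) of the solution set.
  y = -23/12: the earlier basis element becomes x + 25/72 = 0, giving x = -25/72 — point (-25/72, -23/12).
  y = 2: the earlier basis element becomes x + 1 = 0, giving x = -1 — point (-1, 2).

{(-25/72, -23/12), (-1, 2)}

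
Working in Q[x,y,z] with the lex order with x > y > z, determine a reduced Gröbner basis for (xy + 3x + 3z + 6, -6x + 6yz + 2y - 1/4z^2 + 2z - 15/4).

G = {x - yz - 1/3y + 1/24z^2 - 1/3z + 5/8, y^2z + 1/3y^2 - 1/24yz^2 + 10/3yz + 3/8y - 1/8z^2 + 4z + 33/8}

f_1 = xy + 3x + 3z + 6, LT = xy.
f_2 = -6x + 6yz + 2y - 1/4z^2 + 2z - 15/4, LT = x.

S(f_1,f_2): lcm = xy. S = 3x + y^2z + 1/3y^2 - 1/24yz^2 + 1/3yz - 5/8y + 3z + 6.
  leading term x: subtract (-1/2)·f_2 from 3x + y^2z + 1/3y^2 - 1/24yz^2 + 1/3yz - 5/8y + 3z + 6 → y^2z + 1/3y^2 - 1/24yz^2 + 10/3yz + 3/8y - 1/8z^2 + 4z + 33/8
  leading term y^2z: no divisor's leading term divides it; move y^2z to the remainder.
  leading term y^2: no divisor's leading term divides it; move 1/3y^2 to the remainder.
  leading term yz^2: no divisor's leading term divides it; move -1/24yz^2 to the remainder.
  leading term yz: no divisor's leading term divides it; move 10/3yz to the remainder.
  leading term y: no divisor's leading term divides it; move 3/8y to the remainder.
  leading term z^2: no divisor's leading term divides it; move -1/8z^2 to the remainder.
  leading term z: no divisor's leading term divides it; move 4z to the remainder.
  leading term 1: no divisor's leading term divides it; move 33/8 to the remainder.
  remainder y^2z + 1/3y^2 - 1/24yz^2 + 10/3yz + 3/8y - 1/8z^2 + 4z + 33/8 ≠ 0; add g_3 = y^2z + 1/3y^2 - 1/24yz^2 + 10/3yz + 3/8y - 1/8z^2 + 4z + 33/8 to the basis.

The other S-polynomials (S(f_1,g_3), S(f_2,g_3)) all reduce to 0 modulo the current basis, so we have a Gröbner basis.
Inter-reduce: drop elements whose leading term is divisible by another's, tail-reduce, and make monic.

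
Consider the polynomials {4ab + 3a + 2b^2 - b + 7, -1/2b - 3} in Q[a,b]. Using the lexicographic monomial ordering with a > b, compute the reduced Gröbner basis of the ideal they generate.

G = {a - 85/21, b + 6}

f_1 = 4ab + 3a + 2b^2 - b + 7, LT = ab.
f_2 = -1/2b - 3, LT = b.

S(f_1,f_2): lcm = ab. S = -21/4a + 1/2b^2 - 1/4b + 7/4.
  reduce S modulo (f_1, f_2):
  remainder -21/4a + 85/4 ≠ 0; add g_3 = -21/4a + 85/4 to the basis.

The other S-polynomials (S(f_1,g_3), S(f_2,g_3)) all reduce to 0 modulo the current basis, so we have a Gröbner basis.
Inter-reduce: drop elements whose leading term is divisible by another's, tail-reduce, and make monic.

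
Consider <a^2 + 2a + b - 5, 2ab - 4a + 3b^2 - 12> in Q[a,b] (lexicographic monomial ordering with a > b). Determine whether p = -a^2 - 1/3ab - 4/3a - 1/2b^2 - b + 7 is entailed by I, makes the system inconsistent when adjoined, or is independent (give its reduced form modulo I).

First compute the reduced Gröbner basis of I by Buchberger's algorithm.
f_1 = a^2 + 2a + b - 5, LT = a^2.
f_2 = 2ab - 4a + 3b^2 - 12, LT = ab.

S(f_1,f_2): lcm = a^2b. S = 2a^2 - 3/2ab^2 + 2ab + 6a + b^2 - 5b.
  leading term a^2: subtract (2)·f_1 from 2a^2 - 3/2ab^2 + 2ab + 6a + b^2 - 5b → -3/2ab^2 + 2ab + 2a + b^2 - 7b + 10
  leading term ab^2: subtract (-3/4b)·f_2 from -3/2ab^2 + 2ab + 2a + b^2 - 7b + 10 → -ab + 2a + 9/4b^3 + b^2 - 16b + 10
  leading term ab: subtract (-1/2)·f_2 from -ab + 2a + 9/4b^3 + b^2 - 16b + 10 → 9/4b^3 + 5/2b^2 - 16b + 4
  leading term b^3: no divisor's leading term divides it; move 9/4b^3 to the remainder.
  leading term b^2: no divisor's leading term divides it; move 5/2b^2 to the remainder.
  leading term b: no divisor's leading term divides it; move -16b to the remainder.
  leading term 1: no divisor's leading term divides it; move 4 to the remainder.
  remainder 9/4b^3 + 5/2b^2 - 16b + 4 ≠ 0; add h_3 = 9/4b^3 + 5/2b^2 - 16b + 4 to the basis.

The other S-polynomials (S(f_1,h_3), S(f_2,h_3)) all reduce to 0 modulo the current basis, so we have a Gröbner basis.
Inter-reduce: drop elements whose leading term is divisible by another's, tail-reduce, and make monic.
Reduced Gröbner basis: {a^2 + 2a + b - 5, ab - 2a + 3/2b^2 - 6, b^3 + 10/9b^2 - 64/9b + 16/9}.
Label its elements g_1 = a^2 + 2a + b - 5, g_2 = ab - 2a + 3/2b^2 - 6, g_3 = b^3 + 10/9b^2 - 64/9b + 16/9.

Reduce p = -a^2 - 1/3ab - 4/3a - 1/2b^2 - b + 7 modulo G:
  leading term a^2: subtract (-1)·g_1 from -a^2 - 1/3ab - 4/3a - 1/2b^2 - b + 7 → -1/3ab + 2/3a - 1/2b^2 + 2
  leading term ab: subtract (-1/3)·g_2 from -1/3ab + 2/3a - 1/2b^2 + 2 → 0
  normal form = 0.
Since the normal form is 0, p ∈ I.

The remainder on division by a Gröbner basis is unique — it is the normal form.

-a^2 - 1/3ab - 4/3a - 1/2b^2 - b + 7 lies in I (it reduces to 0).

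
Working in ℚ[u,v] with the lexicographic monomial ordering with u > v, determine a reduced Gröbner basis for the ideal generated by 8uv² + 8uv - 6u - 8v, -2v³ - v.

G = {u + 16/33v² + 20/33v, v³ + ½v}

This is the nonlinear analogue of row-reducing a linear system.

f_1 = 8uv² + 8uv - 6u - 8v, LT = uv².
f_2 = -2v³ - v, LT = v³.

S(f_1,f_2): lcm = uv³. S = uv² - 5/4uv - v².
  leading term uv²: subtract (⅛)·f_1 from uv² - 5/4uv - v² → -9/4uv + ¾u - v² + v
  leading term uv: no divisor's leading term divides it; move -9/4uv to the remainder.
  leading term u: no divisor's leading term divides it; move ¾u to the remainder.
  leading term v²: no divisor's leading term divides it; move -v² to the remainder.
  leading term v: no divisor's leading term divides it; move v to the remainder.
  remainder -9/4uv + ¾u - v² + v ≠ 0; add g_3 = -9/4uv + ¾u - v² + v to the basis.

S(f_1,g_3): lcm = uv². S = 4/3uv - ¾u - 4/9v³ + 4/9v² - v.
  leading term uv: subtract (-16/27)·g_3 from 4/3uv - ¾u - 4/9v³ + 4/9v² - v → -11/36u - 4/9v³ - 4/27v² - 11/27v
  leading term u: no divisor's leading term divides it; move -11/36u to the remainder.
  leading term v³: subtract (2/9)·f_2 from -4/9v³ - 4/27v² - 11/27v → -4/27v² - 5/27v
  leading term v²: no divisor's leading term divides it; move -4/27v² to the remainder.
  leading term v: no divisor's leading term divides it; move -5/27v to the remainder.
  remainder -11/36u - 4/27v² - 5/27v ≠ 0; add g_4 = -11/36u - 4/27v² - 5/27v to the basis.

The other S-polynomials (S(f_2,g_3), S(f_1,g_4), S(f_2,g_4), S(g_3,g_4)) all reduce to 0 modulo the current basis, so we have a Gröbner basis.
Inter-reduce: drop elements whose leading term is divisible by another's, tail-reduce, and make monic.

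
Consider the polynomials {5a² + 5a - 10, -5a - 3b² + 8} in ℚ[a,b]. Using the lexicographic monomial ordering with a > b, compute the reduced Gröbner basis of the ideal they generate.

G = {a + ⅗b² - 8/5, b⁴ - 7b² + 6}

f_1 = 5a² + 5a - 10, LT = a².
f_2 = -5a - 3b² + 8, LT = a.

S(f_1,f_2): lcm = a². S = -⅗ab² + 13/5a - 2.
  leading term ab²: subtract (3/25b²)·f_2 from -⅗ab² + 13/5a - 2 → 13/5a + 9/25b⁴ - 24/25b² - 2
  leading term a: subtract (-13/25)·f_2 from 13/5a + 9/25b⁴ - 24/25b² - 2 → 9/25b⁴ - 63/25b² + 54/25
  leading term b⁴: no divisor's leading term divides it; move 9/25b⁴ to the remainder.
  leading term b²: no divisor's leading term divides it; move -63/25b² to the remainder.
  leading term 1: no divisor's leading term divides it; move 54/25 to the remainder.
  remainder 9/25b⁴ - 63/25b² + 54/25 ≠ 0; add g_3 = 9/25b⁴ - 63/25b² + 54/25 to the basis.

The other S-polynomials (S(f_1,g_3), S(f_2,g_3)) all reduce to 0 modulo the current basis, so we have a Gröbner basis.
Inter-reduce: drop elements whose leading term is divisible by another's, tail-reduce, and make monic.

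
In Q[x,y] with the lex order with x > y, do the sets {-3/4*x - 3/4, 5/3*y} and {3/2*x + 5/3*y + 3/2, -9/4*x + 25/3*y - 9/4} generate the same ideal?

Since reduced Gröbner bases are canonical representatives of ideals under a given ordering, it suffices to compute and compare them.
Buchberger on the first generating set:
f_1 = -3/4*x - 3/4, LT = x.
f_2 = 5/3*y, LT = y.

The S-polynomials (S(f_1,f_2)) all reduce to 0 modulo the current basis, so we have a Gröbner basis.
Inter-reduce: drop elements whose leading term is divisible by another's, tail-reduce, and make monic.
Reduced Gröbner basis: {x + 1, y}.

Buchberger on the second generating set:
h_1 = 3/2*x + 5/3*y + 3/2, LT = x.
h_2 = -9/4*x + 25/3*y - 9/4, LT = x.

S(h_1,h_2): lcm = x. S = 130/27*y.
  reduce S modulo (h_1, h_2):
  remainder 130/27*y ≠ 0; add k_3 = 130/27*y to the basis.

The other S-polynomials (S(h_1,k_3), S(h_2,k_3)) all reduce to 0 modulo the current basis, so we have a Gröbner basis.
Inter-reduce: drop elements whose leading term is divisible by another's, tail-reduce, and make monic.
Reduced Gröbner basis: {x + 1, y}.

These coincide, so the ideals are equal.
The choice of monomial ordering does not affect the verdict — as long as both bases are computed under the same ordering, their equality decides ideal equality.

Yes, the ideals are equal.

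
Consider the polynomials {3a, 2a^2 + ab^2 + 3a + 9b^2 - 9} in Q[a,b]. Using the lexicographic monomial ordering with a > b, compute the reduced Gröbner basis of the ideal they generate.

G = {a, b^2 - 1}

f_1 = 3a, LT = a.
f_2 = 2a^2 + ab^2 + 3a + 9b^2 - 9, LT = a^2.

S(f_1,f_2): lcm = a^2. S = -1/2ab^2 - 3/2a - 9/2b^2 + 9/2.
  leading term ab^2: subtract (-1/6b^2)·f_1 from -1/2ab^2 - 3/2a - 9/2b^2 + 9/2 → -3/2a - 9/2b^2 + 9/2
  leading term a: subtract (-1/2)·f_1 from -3/2a - 9/2b^2 + 9/2 → -9/2b^2 + 9/2
  leading term b^2: no divisor's leading term divides it; move -9/2b^2 to the remainder.
  leading term 1: no divisor's leading term divides it; move 9/2 to the remainder.
  remainder -9/2b^2 + 9/2 ≠ 0; add g_3 = -9/2b^2 + 9/2 to the basis.

The other S-polynomials (S(f_1,g_3), S(f_2,g_3)) all reduce to 0 modulo the current basis, so we have a Gröbner basis.
Inter-reduce: drop elements whose leading term is divisible by another's, tail-reduce, and make monic.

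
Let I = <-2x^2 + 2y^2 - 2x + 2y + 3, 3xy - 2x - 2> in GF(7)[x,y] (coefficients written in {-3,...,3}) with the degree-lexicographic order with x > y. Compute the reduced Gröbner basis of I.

G = {y^3 - 2y^2 - 3x + 2y + 3, x^2 - y^2 + x - y + 2, xy - 3x - 3}

f_1 = -2x^2 + 2y^2 - 2x + 2y + 3, LT = x^2.
f_2 = 3xy - 2x - 2, LT = xy.

S(f_1,f_2): lcm = x^2y. S = -y^3 + 3x^2 + xy - y^2 + 3x + 2y.
  reduce S modulo (f_1, f_2):
  remainder -y^3 + 2y^2 + 3x - 2y - 3 ≠ 0; add g_3 = -y^3 + 2y^2 + 3x - 2y - 3 to the basis.

The other S-polynomials (S(f_1,g_3), S(f_2,g_3)) all reduce to 0 modulo the current basis, so we have a Gröbner basis.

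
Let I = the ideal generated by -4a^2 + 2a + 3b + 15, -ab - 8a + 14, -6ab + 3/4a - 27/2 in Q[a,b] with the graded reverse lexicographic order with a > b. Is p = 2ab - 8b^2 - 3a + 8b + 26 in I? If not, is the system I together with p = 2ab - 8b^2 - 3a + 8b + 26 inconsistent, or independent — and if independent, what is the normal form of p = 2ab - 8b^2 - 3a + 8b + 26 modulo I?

2ab - 8b^2 - 3a + 8b + 26 lies in I (it reduces to 0).

First compute the reduced Gröbner basis of I by Buchberger's algorithm.
f_1 = -4a^2 + 2a + 3b + 15, LT = a^2.
f_2 = -ab - 8a + 14, LT = ab.
f_3 = -6ab + 3/4a - 27/2, LT = ab.

S(f_1,f_2): lcm = a^2b. S = -8a^2 - 1/2ab - 3/4b^2 + 14a - 15/4b.
  leading term a^2: subtract (2)·f_1 from -8a^2 - 1/2ab - 3/4b^2 + 14a - 15/4b → -1/2ab - 3/4b^2 + 10a - 39/4b - 30
  leading term ab: subtract (1/2)·f_2 from -1/2ab - 3/4b^2 + 10a - 39/4b - 30 → -3/4b^2 + 14a - 39/4b - 37
  leading term b^2: no divisor's leading term divides it; move -3/4b^2 to the remainder.
  leading term a: no divisor's leading term divides it; move 14a to the remainder.
  leading term b: no divisor's leading term divides it; move -39/4b to the remainder.
  leading term 1: no divisor's leading term divides it; move -37 to the remainder.
  remainder -3/4b^2 + 14a - 39/4b - 37 ≠ 0; add h_4 = -3/4b^2 + 14a - 39/4b - 37 to the basis.

S(f_1,f_3): lcm = a^2b. S = 1/8a^2 - 1/2ab - 3/4b^2 - 9/4a - 15/4b.
  leading term a^2: subtract (-1/32)·f_1 from 1/8a^2 - 1/2ab - 3/4b^2 - 9/4a - 15/4b → -1/2ab - 3/4b^2 - 35/16a - 117/32b + 15/32
  leading term ab: subtract (1/2)·f_2 from -1/2ab - 3/4b^2 - 35/16a - 117/32b + 15/32 → -3/4b^2 + 29/16a - 117/32b - 209/32
  leading term b^2: subtract (1)·h_4 from -3/4b^2 + 29/16a - 117/32b - 209/32 → -195/16a + 195/32b + 975/32
  leading term a: no divisor's leading term divides it; move -195/16a to the remainder.
  leading term b: no divisor's leading term divides it; move 195/32b to the remainder.
  leading term 1: no divisor's leading term divides it; move 975/32 to the remainder.
  remainder -195/16a + 195/32b + 975/32 ≠ 0; add h_5 = -195/16a + 195/32b + 975/32 to the basis.

S(f_2,f_3): lcm = ab. S = 65/8a - 65/4.
  leading term a: subtract (-2/3)·h_5 from 65/8a - 65/4 → 65/16b + 65/16
  leading term b: no divisor's leading term divides it; move 65/16b to the remainder.
  leading term 1: no divisor's leading term divides it; move 65/16 to the remainder.
  remainder 65/16b + 65/16 ≠ 0; add h_6 = 65/16b + 65/16 to the basis.

The other S-polynomials (S(f_1,h_4), S(f_2,h_4), S(f_3,h_4), S(f_1,h_5), S(f_2,h_5), S(f_3,h_5), S(h_4,h_5), S(f_1,h_6), S(f_2,h_6), S(f_3,h_6), S(h_4,h_6), S(h_5,h_6)) all reduce to 0 modulo the current basis, so we have a Gröbner basis.
Inter-reduce: drop elements whose leading term is divisible by another's, tail-reduce, and make monic.
Reduced Gröbner basis: {a - 2, b + 1}.
Label its elements g_1 = a - 2, g_2 = b + 1.

Reduce p = 2ab - 8b^2 - 3a + 8b + 26 modulo G:
  leading term ab: subtract (2b)·g_1 from 2ab - 8b^2 - 3a + 8b + 26 → -8b^2 - 3a + 12b + 26
  leading term b^2: subtract (-8b)·g_2 from -8b^2 - 3a + 12b + 26 → -3a + 20b + 26
  leading term a: subtract (-3)·g_1 from -3a + 20b + 26 → 20b + 20
  leading term b: subtract (20)·g_2 from 20b + 20 → 0
  normal form = 0.
Since the normal form is 0, p ∈ I.

Ideal membership is decidable via reduction modulo a Gröbner basis.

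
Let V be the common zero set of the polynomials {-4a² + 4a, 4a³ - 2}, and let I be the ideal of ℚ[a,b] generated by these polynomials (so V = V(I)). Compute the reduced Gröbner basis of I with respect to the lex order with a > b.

G = {1}

The reduced Gröbner basis is the canonical form of the ideal for this ordering.

f_1 = -4a² + 4a, LT = a².
f_2 = 4a³ - 2, LT = a³.

S(f_1,f_2): lcm = a³. S = -a² + ½.
  reduce S modulo (f_1, f_2):
  remainder -a + ½ ≠ 0; add g_3 = -a + ½ to the basis.

S(f_1,g_3): lcm = a². S = -½a.
  reduce S modulo (f_1, f_2, g_3):
  remainder -¼ ≠ 0; add g_4 = -¼ to the basis.

The other S-polynomials (S(f_2,g_3), S(f_1,g_4), S(f_2,g_4), S(g_3,g_4)) all reduce to 0 modulo the current basis, so we have a Gröbner basis.
Inter-reduce: drop elements whose leading term is divisible by another's, tail-reduce, and make monic.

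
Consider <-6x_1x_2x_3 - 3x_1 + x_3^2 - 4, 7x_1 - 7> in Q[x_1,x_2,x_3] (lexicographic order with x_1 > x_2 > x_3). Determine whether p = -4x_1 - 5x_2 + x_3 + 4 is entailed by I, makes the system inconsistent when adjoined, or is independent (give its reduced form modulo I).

First compute the reduced Gröbner basis of I by Buchberger's algorithm.
f_1 = -6x_1x_2x_3 - 3x_1 + x_3^2 - 4, LT = x_1x_2x_3.
f_2 = 7x_1 - 7, LT = x_1.

S(f_1,f_2): lcm = x_1x_2x_3. S = 1/2x_1 + x_2x_3 - 1/6x_3^2 + 2/3.
  leading term x_1: subtract (1/14)·f_2 from 1/2x_1 + x_2x_3 - 1/6x_3^2 + 2/3 → x_2x_3 - 1/6x_3^2 + 7/6
  leading term x_2x_3: no divisor's leading term divides it; move x_2x_3 to the remainder.
  leading term x_3^2: no divisor's leading term divides it; move -1/6x_3^2 to the remainder.
  leading term 1: no divisor's leading term divides it; move 7/6 to the remainder.
  remainder x_2x_3 - 1/6x_3^2 + 7/6 ≠ 0; add h_3 = x_2x_3 - 1/6x_3^2 + 7/6 to the basis.

The other S-polynomials (S(f_1,h_3), S(f_2,h_3)) all reduce to 0 modulo the current basis, so we have a Gröbner basis.
Inter-reduce: drop elements whose leading term is divisible by another's, tail-reduce, and make monic.
Reduced Gröbner basis: {x_1 - 1, x_2x_3 - 1/6x_3^2 + 7/6}.
Label its elements g_1 = x_1 - 1, g_2 = x_2x_3 - 1/6x_3^2 + 7/6.

Reduce p = -4x_1 - 5x_2 + x_3 + 4 modulo G:
  leading term x_1: subtract (-4)·g_1 from -4x_1 - 5x_2 + x_3 + 4 → -5x_2 + x_3
  leading term x_2: no divisor's leading term divides it; move -5x_2 to the remainder.
  leading term x_3: no divisor's leading term divides it; move x_3 to the remainder.
  normal form = -5x_2 + x_3.
The normal form is nonzero, so p ∉ I. Since p minus its normal form lies in I, I + (p) = I + (r) where r = -5x_2 + x_3; decide whether this ideal is the whole ring.
Run Buchberger on G together with r (pairs among the g_i already reduce to 0 since G is a Gröbner basis):
g_1 = x_1 - 1, LT = x_1.
g_2 = x_2x_3 - 1/6x_3^2 + 7/6, LT = x_2x_3.
r = -5x_2 + x_3, LT = x_2.

S(g_2,r): lcm = x_2x_3. S = 1/30x_3^2 + 7/6.
  leading term x_3^2: no divisor's leading term divides it; move 1/30x_3^2 to the remainder.
  leading term 1: no divisor's leading term divides it; move 7/6 to the remainder.
  remainder 1/30x_3^2 + 7/6 ≠ 0; add m_4 = 1/30x_3^2 + 7/6 to the basis.

The other S-polynomials (S(g_1,g_2), S(g_1,r), S(g_1,m_4), S(g_2,m_4), S(r,m_4)) all reduce to 0 modulo the current basis, so we have a Gröbner basis.
Inter-reduce: drop elements whose leading term is divisible by another's, tail-reduce, and make monic.
Reduced Gröbner basis: {x_1 - 1, x_2 - 1/5x_3, x_3^2 + 35}.
The reduced Gröbner basis of I + (p) is {x_1 - 1, x_2 - 1/5x_3, x_3^2 + 35} ≠ {1}, a proper ideal, so the enlarged system stays consistent: p is independent of I, with normal form -5x_2 + x_3.

-4x_1 - 5x_2 + x_3 + 4 is independent of I; its normal form modulo I is -5x_2 + x_3.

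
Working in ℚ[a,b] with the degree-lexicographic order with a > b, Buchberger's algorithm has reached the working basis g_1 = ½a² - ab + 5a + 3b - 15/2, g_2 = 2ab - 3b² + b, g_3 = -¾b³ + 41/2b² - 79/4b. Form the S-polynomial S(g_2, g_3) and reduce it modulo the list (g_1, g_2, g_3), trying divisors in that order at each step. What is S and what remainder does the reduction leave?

lcm(LM(g_2), LM(g_3)) = ab³.
S = (lcm/LT(g_2))·g_2 − (lcm/LT(g_3))·g_3 = -3/2b⁴ + 82/3ab² + ½b³ - 79/3ab.
Reduce S modulo (g_1, g_2, g_3) in that order:
  leading term b⁴: subtract (2b)·g_3 from -3/2b⁴ + 82/3ab² + ½b³ - 79/3ab → 82/3ab² - 81/2b³ - 79/3ab + 79/2b²
  leading term ab²: subtract (41/3b)·g_2 from 82/3ab² - 81/2b³ - 79/3ab + 79/2b² → ½b³ - 79/3ab + 155/6b²
  leading term b³: subtract (-⅔)·g_3 from ½b³ - 79/3ab + 155/6b² → -79/3ab + 79/2b² - 79/6b
  leading term ab: subtract (-79/6)·g_2 from -79/3ab + 79/2b² - 79/6b → 0
The remainder is 0, so this S-polynomial contributes no new basis element.
An S-polynomial is built so that the two leading terms cancel; whether anything survives reduction is exactly the Gröbner-basis criterion.

S(g_2, g_3) = -3/2b⁴ + 82/3ab² + ½b³ - 79/3ab; remainder on division = 0.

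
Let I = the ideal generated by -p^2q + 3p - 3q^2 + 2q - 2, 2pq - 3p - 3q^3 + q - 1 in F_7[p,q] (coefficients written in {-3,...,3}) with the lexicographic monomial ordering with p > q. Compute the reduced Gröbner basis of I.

f_1 = -p^2q + 3p - 3q^2 + 2q - 2, LT = p^2q.
f_2 = 2pq - 3p - 3q^3 + q - 1, LT = pq.

S(f_1,f_2): lcm = p^2q. S = -2p^2 - 2pq^3 + 3pq + p + 3q^2 - 2q + 2.
  reduce S modulo (f_1, f_2):
  remainder -2p^2 - 3p - 3q^5 - q^4 - 3q^3 - q + 3 ≠ 0; add g_3 = -2p^2 - 3p - 3q^5 - q^4 - 3q^3 - q + 3 to the basis.

S(f_1,g_3): lcm = p^2q. S = 2pq - 3p + 2q^6 + 3q^5 + 2q^4 - q^2 + 3q + 2.
  reduce S modulo (f_1, f_2, g_3):
  remainder 2q^6 + 3q^5 + 2q^4 + 3q^3 - q^2 + 2q + 3 ≠ 0; add g_4 = 2q^6 + 3q^5 + 2q^4 + 3q^3 - q^2 + 2q + 3 to the basis.

The other S-polynomials (S(f_2,g_3), S(f_1,g_4), S(f_2,g_4), S(g_3,g_4)) all reduce to 0 modulo the current basis, so we have a Gröbner basis.
Inter-reduce: drop elements whose leading term is divisible by another's, tail-reduce, and make monic.

G = {p^2 - 2p - 2q^5 - 3q^4 - 2q^3 - 3q + 2, pq + 2p + 2q^3 - 3q + 3, q^6 - 2q^5 + q^4 - 2q^3 + 3q^2 + q - 2}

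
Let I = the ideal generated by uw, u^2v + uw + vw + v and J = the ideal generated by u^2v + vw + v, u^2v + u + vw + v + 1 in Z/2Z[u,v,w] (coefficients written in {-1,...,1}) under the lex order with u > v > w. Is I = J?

For a fixed monomial order, each ideal has a unique reduced Gröbner basis; comparing bases decides equality.
Buchberger on the first generating set:
f_1 = uw, LT = uw.
f_2 = u^2v + uw + vw + v, LT = u^2v.

S(f_1,f_2): lcm = u^2vw. S = uw^2 + vw^2 + vw.
  leading term uw^2: subtract (w)·f_1 from uw^2 + vw^2 + vw → vw^2 + vw
  leading term vw^2: no divisor's leading term divides it; move vw^2 to the remainder.
  leading term vw: no divisor's leading term divides it; move vw to the remainder.
  remainder vw^2 + vw ≠ 0; add g_3 = vw^2 + vw to the basis.

The other S-polynomials (S(f_1,g_3), S(f_2,g_3)) all reduce to 0 modulo the current basis, so we have a Gröbner basis.
Inter-reduce: drop elements whose leading term is divisible by another's, tail-reduce, and make monic.
Reduced Gröbner basis: {u^2v + vw + v, uw, vw^2 + vw}.

Buchberger on the second generating set:
h_1 = u^2v + vw + v, LT = u^2v.
h_2 = u^2v + u + vw + v + 1, LT = u^2v.

S(h_1,h_2): lcm = u^2v. S = u + 1.
  leading term u: no divisor's leading term divides it; move u to the remainder.
  leading term 1: no divisor's leading term divides it; move 1 to the remainder.
  remainder u + 1 ≠ 0; add k_3 = u + 1 to the basis.

S(h_1,k_3): lcm = u^2v. S = uv + vw + v.
  leading term uv: subtract (v)·k_3 from uv + vw + v → vw
  leading term vw: no divisor's leading term divides it; move vw to the remainder.
  remainder vw ≠ 0; add k_4 = vw to the basis.

The other S-polynomials (S(h_2,k_3), S(h_1,k_4), S(h_2,k_4), S(k_3,k_4)) all reduce to 0 modulo the current basis, so we have a Gröbner basis.
Inter-reduce: drop elements whose leading term is divisible by another's, tail-reduce, and make monic.
Reduced Gröbner basis: {u + 1, vw}.

These differ, so the ideals are not equal.

No, the ideals differ.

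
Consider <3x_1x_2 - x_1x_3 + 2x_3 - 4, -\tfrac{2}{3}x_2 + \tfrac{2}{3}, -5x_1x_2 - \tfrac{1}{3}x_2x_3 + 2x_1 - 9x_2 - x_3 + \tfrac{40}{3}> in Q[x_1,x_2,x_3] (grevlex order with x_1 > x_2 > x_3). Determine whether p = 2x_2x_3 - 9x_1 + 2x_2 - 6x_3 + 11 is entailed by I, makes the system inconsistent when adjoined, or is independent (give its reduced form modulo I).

First compute the reduced Gröbner basis of I by Buchberger's algorithm.
f_1 = 3x_1x_2 - x_1x_3 + 2x_3 - 4, LT = x_1x_2.
f_2 = -\tfrac{2}{3}x_2 + \tfrac{2}{3}, LT = x_2.
f_3 = -5x_1x_2 - \tfrac{1}{3}x_2x_3 + 2x_1 - 9x_2 - x_3 + \tfrac{40}{3}, LT = x_1x_2.

S(f_1,f_2): lcm = x_1x_2. S = -\tfrac{1}{3}x_1x_3 + x_1 + \tfrac{2}{3}x_3 - \tfrac{4}{3}.
  reduce S modulo (f_1, f_2, f_3):
  remainder -\tfrac{1}{3}x_1x_3 + x_1 + \tfrac{2}{3}x_3 - \tfrac{4}{3} ≠ 0; add h_4 = -\tfrac{1}{3}x_1x_3 + x_1 + \tfrac{2}{3}x_3 - \tfrac{4}{3} to the basis.

S(f_1,f_3): lcm = x_1x_2. S = -\tfrac{1}{3}x_1x_3 - \tfrac{1}{15}x_2x_3 + \tfrac{2}{5}x_1 - \tfrac{9}{5}x_2 + \tfrac{7}{15}x_3 + \tfrac{4}{3}.
  reduce S modulo (f_1, f_2, f_3, h_4):
  remainder -\tfrac{3}{5}x_1 - \tfrac{4}{15}x_3 + \tfrac{13}{15} ≠ 0; add h_5 = -\tfrac{3}{5}x_1 - \tfrac{4}{15}x_3 + \tfrac{13}{15} to the basis.

S(f_3,h_4): lcm = x_1x_2x_3. S = \tfrac{1}{15}x_2x_3^{2} + 3x_1x_2 - \tfrac{2}{5}x_1x_3 + \tfrac{19}{5}x_2x_3 + \tfrac{1}{5}x_3^{2} - 4x_2 - \tfrac{8}{3}x_3.
  reduce S modulo (f_1, f_2, f_3, h_4, h_5):
  remainder \tfrac{4}{15}x_3^{2} - \tfrac{7}{15}x_3 + \tfrac{1}{5} ≠ 0; add h_6 = \tfrac{4}{15}x_3^{2} - \tfrac{7}{15}x_3 + \tfrac{1}{5} to the basis.

The other S-polynomials (S(f_2,f_3), S(f_1,h_4), S(f_2,h_4), S(f_1,h_5), S(f_2,h_5), S(f_3,h_5), S(h_4,h_5), S(f_1,h_6), S(f_2,h_6), S(f_3,h_6), S(h_4,h_6), S(h_5,h_6)) all reduce to 0 modulo the current basis, so we have a Gröbner basis.
Inter-reduce: drop elements whose leading term is divisible by another's, tail-reduce, and make monic.
Reduced Gröbner basis: {x_3^{2} - \tfrac{7}{4}x_3 + \tfrac{3}{4}, x_1 + \tfrac{4}{9}x_3 - \tfrac{13}{9}, x_2 - 1}.
Label its elements g_1 = x_3^{2} - \tfrac{7}{4}x_3 + \tfrac{3}{4}, g_2 = x_1 + \tfrac{4}{9}x_3 - \tfrac{13}{9}, g_3 = x_2 - 1.

Reduce p = 2x_2x_3 - 9x_1 + 2x_2 - 6x_3 + 11 modulo G:
  leading term x_2x_3: subtract (2x_3)·g_3 from 2x_2x_3 - 9x_1 + 2x_2 - 6x_3 + 11 → -9x_1 + 2x_2 - 4x_3 + 11
  leading term x_1: subtract (-9)·g_2 from -9x_1 + 2x_2 - 4x_3 + 11 → 2x_2 - 2
  leading term x_2: subtract (2)·g_3 from 2x_2 - 2 → 0
  normal form = 0.
Since the normal form is 0, p ∈ I.

2x_2x_3 - 9x_1 + 2x_2 - 6x_3 + 11 lies in I (it reduces to 0).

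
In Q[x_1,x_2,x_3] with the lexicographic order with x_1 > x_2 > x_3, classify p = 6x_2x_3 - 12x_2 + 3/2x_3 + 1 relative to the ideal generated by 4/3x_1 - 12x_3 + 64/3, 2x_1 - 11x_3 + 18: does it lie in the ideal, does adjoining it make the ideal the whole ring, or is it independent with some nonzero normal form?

First compute the reduced Gröbner basis of I by Buchberger's algorithm.
f_1 = 4/3x_1 - 12x_3 + 64/3, LT = x_1.
f_2 = 2x_1 - 11x_3 + 18, LT = x_1.

S(f_1,f_2): lcm = x_1. S = -7/2x_3 + 7.
  leading term x_3: no divisor's leading term divides it; move -7/2x_3 to the remainder.
  leading term 1: no divisor's leading term divides it; move 7 to the remainder.
  remainder -7/2x_3 + 7 ≠ 0; add h_3 = -7/2x_3 + 7 to the basis.

The other S-polynomials (S(f_1,h_3), S(f_2,h_3)) all reduce to 0 modulo the current basis, so we have a Gröbner basis.
Inter-reduce: drop elements whose leading term is divisible by another's, tail-reduce, and make monic.
Reduced Gröbner basis: {x_1 - 2, x_3 - 2}.
Label its elements g_1 = x_1 - 2, g_2 = x_3 - 2.

Reduce p = 6x_2x_3 - 12x_2 + 3/2x_3 + 1 modulo G:
  leading term x_2x_3: subtract (6x_2)·g_2 from 6x_2x_3 - 12x_2 + 3/2x_3 + 1 → 3/2x_3 + 1
  leading term x_3: subtract (3/2)·g_2 from 3/2x_3 + 1 → 4
  leading term 1: no divisor's leading term divides it; move 4 to the remainder.
  normal form = 4.
The normal form is nonzero, so p ∉ I. Since p minus its normal form lies in I, I + (p) = I + (r) where r = 4; decide whether this ideal is the whole ring.
Here r = 4 is a nonzero constant, hence a unit: 1 ∈ I + (p), the Gröbner basis of I + (p) is {1}, and the enlarged system has no common solution — adjoining p is inconsistent.

Adjoining 6x_2x_3 - 12x_2 + 3/2x_3 + 1 makes the ideal the whole ring: the system is inconsistent.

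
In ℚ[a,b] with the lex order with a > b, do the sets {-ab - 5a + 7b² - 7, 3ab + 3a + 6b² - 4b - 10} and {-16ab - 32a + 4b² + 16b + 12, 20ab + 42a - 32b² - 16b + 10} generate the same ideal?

No, the ideals differ.

Two ideals are equal iff their reduced Gröbner bases coincide (the reduced basis is unique for a fixed ordering).
Buchberger on the first generating set:
f_1 = -ab - 5a + 7b² - 7, LT = ab.
f_2 = 3ab + 3a + 6b² - 4b - 10, LT = ab.

S(f_1,f_2): lcm = ab. S = 4a - 9b² + 4/3b + 31/3.
  leading term a: no divisor's leading term divides it; move 4a to the remainder.
  leading term b²: no divisor's leading term divides it; move -9b² to the remainder.
  leading term b: no divisor's leading term divides it; move 4/3b to the remainder.
  leading term 1: no divisor's leading term divides it; move 31/3 to the remainder.
  remainder 4a - 9b² + 4/3b + 31/3 ≠ 0; add g_3 = 4a - 9b² + 4/3b + 31/3 to the basis.

S(f_1,g_3): lcm = ab. S = 5a + 9/4b³ - 22/3b² - 31/12b + 7.
  leading term a: subtract (5/4)·g_3 from 5a + 9/4b³ - 22/3b² - 31/12b + 7 → 9/4b³ + 47/12b² - 17/4b - 71/12
  leading term b³: no divisor's leading term divides it; move 9/4b³ to the remainder.
  leading term b²: no divisor's leading term divides it; move 47/12b² to the remainder.
  leading term b: no divisor's leading term divides it; move -17/4b to the remainder.
  leading term 1: no divisor's leading term divides it; move -71/12 to the remainder.
  remainder 9/4b³ + 47/12b² - 17/4b - 71/12 ≠ 0; add g_4 = 9/4b³ + 47/12b² - 17/4b - 71/12 to the basis.

The other S-polynomials (S(f_2,g_3), S(f_1,g_4), S(f_2,g_4), S(g_3,g_4)) all reduce to 0 modulo the current basis, so we have a Gröbner basis.
Inter-reduce: drop elements whose leading term is divisible by another's, tail-reduce, and make monic.
Reduced Gröbner basis: {a - 9/4b² + ⅓b + 31/12, b³ + 47/27b² - 17/9b - 71/27}.

Buchberger on the second generating set:
h_1 = -16ab - 32a + 4b² + 16b + 12, LT = ab.
h_2 = 20ab + 42a - 32b² - 16b + 10, LT = ab.

S(h_1,h_2): lcm = ab. S = -1/10a + 27/20b² - ⅕b - 5/4.
  leading term a: no divisor's leading term divides it; move -1/10a to the remainder.
  leading term b²: no divisor's leading term divides it; move 27/20b² to the remainder.
  leading term b: no divisor's leading term divides it; move -⅕b to the remainder.
  leading term 1: no divisor's leading term divides it; move -5/4 to the remainder.
  remainder -1/10a + 27/20b² - ⅕b - 5/4 ≠ 0; add k_3 = -1/10a + 27/20b² - ⅕b - 5/4 to the basis.

S(h_1,k_3): lcm = ab. S = 2a + 27/2b³ - 9/4b² - 27/2b - ¾.
  leading term a: subtract (-20)·k_3 from 2a + 27/2b³ - 9/4b² - 27/2b - ¾ → 27/2b³ + 99/4b² - 35/2b - 103/4
  leading term b³: no divisor's leading term divides it; move 27/2b³ to the remainder.
  leading term b²: no divisor's leading term divides it; move 99/4b² to the remainder.
  leading term b: no divisor's leading term divides it; move -35/2b to the remainder.
  leading term 1: no divisor's leading term divides it; move -103/4 to the remainder.
  remainder 27/2b³ + 99/4b² - 35/2b - 103/4 ≠ 0; add k_4 = 27/2b³ + 99/4b² - 35/2b - 103/4 to the basis.

The other S-polynomials (S(h_2,k_3), S(h_1,k_4), S(h_2,k_4), S(k_3,k_4)) all reduce to 0 modulo the current basis, so we have a Gröbner basis.
Inter-reduce: drop elements whose leading term is divisible by another's, tail-reduce, and make monic.
Reduced Gröbner basis: {a - 27/2b² + 2b + 25/2, b³ + 11/6b² - 35/27b - 103/54}.

The bases are distinct; the ideals are different.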